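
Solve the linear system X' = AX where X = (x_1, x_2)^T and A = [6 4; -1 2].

Coefficient matrix A = [[6, 4], [-1, 2]].
Characteristic polynomial det(A - λI) = λ^2 - 8λ + 16 = 0.
Single eigenvalue λ = 4 with algebraic multiplicity 2.
Eigenvector v = (-2,1); generalized eigenvector w with (A-λI)w=v is (-1,0).
General solution: e^(4t)[c_1·v + c_2·(t·v + w)].

x_1(t) = -2c_1e^(4t) - 2c_2te^(4t) - c_2e^(4t), x_2(t) = c_1e^(4t) + c_2te^(4t)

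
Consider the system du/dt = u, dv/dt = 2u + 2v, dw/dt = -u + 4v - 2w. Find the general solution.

Coefficient matrix A = [[1, 0, 0], [2, 2, 0], [-1, 4, -2]].
det(A - λI) = 0 gives eigenvalues λ = 2, 1, -2.
For λ=2: eigenvector (0,1,1).
For λ=1: eigenvector (1,-2,-3).
For λ=-2: eigenvector (0,0,1).
General solution: K_1e^(2t)(0,1,1) + K_2e^(t)(1,-2,-3) + K_3e^(-2t)(0,0,1).

u(t) = K_2e^(t), v(t) = K_1e^(2t) - 2K_2e^(t), w(t) = K_1e^(2t) - 3K_2e^(t) + K_3e^(-2t)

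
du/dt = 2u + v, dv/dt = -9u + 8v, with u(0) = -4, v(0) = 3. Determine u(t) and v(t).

u(t) = 15te^(5t) - 4e^(5t), v(t) = 45te^(5t) + 3e^(5t)

Coefficient matrix A = [[2, 1], [-9, 8]].
Characteristic polynomial det(A - λI) = λ^2 - 10λ + 25 = 0.
Single eigenvalue λ = 5 with algebraic multiplicity 2.
Eigenvector v = (-1,-3); generalized eigenvector w with (A-λI)w=v is (0,-1).
General solution: e^(5t)[C_1·v + C_2·(t·v + w)].
Applying u(0)=-4, v(0)=3 gives C_1=4, C_2=-15.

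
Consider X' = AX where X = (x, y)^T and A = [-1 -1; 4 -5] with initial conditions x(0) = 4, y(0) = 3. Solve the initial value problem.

x(t) = 5te^(-3t) + 4e^(-3t), y(t) = 10te^(-3t) + 3e^(-3t)

Coefficient matrix A = [[-1, -1], [4, -5]].
Characteristic polynomial det(A - λI) = λ^2 + 6λ + 9 = 0.
Single eigenvalue λ = -3 with algebraic multiplicity 2.
Eigenvector v = (1,2); generalized eigenvector w with (A-λI)w=v is (0,-1).
General solution: e^(-3t)[c_1·v + c_2·(t·v + w)].
Applying x(0)=4, y(0)=3 gives c_1=4, c_2=5.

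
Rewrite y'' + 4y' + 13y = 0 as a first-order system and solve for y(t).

Let x_1 = y, x_2 = y'. Then x_1' = x_2 and x_2' = -13x_1 - 4x_2.
A = [[0,1],[-13,-4]]; det(A-λI) = λ^2 + 4λ + 13.
Eigenvalues λ = -2 ± 3i.

y(t) = c_1e^(-2t)cos(3t) + c_2e^(-2t)sin(3t)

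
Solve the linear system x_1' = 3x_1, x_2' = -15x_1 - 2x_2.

Coefficient matrix A = [[3, 0], [-15, -2]].
Characteristic polynomial det(A - λI) = λ^2 - λ - 6 = 0.
Eigenvalues λ = 3, -2.
For λ=3: (A-λI) row 2 is [-15, -5], so an eigenvector is (-1, 3).
For λ=-2: (A-λI) row 1 is [5, 0], so an eigenvector is (0, -1).
General solution: K_1e^(3t)(-1,3) + K_2e^(-2t)(0,-1).

x_1(t) = -K_1e^(3t), x_2(t) = 3K_1e^(3t) - K_2e^(-2t)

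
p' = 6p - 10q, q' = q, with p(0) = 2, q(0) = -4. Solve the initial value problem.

Coefficient matrix A = [[6, -10], [0, 1]].
Characteristic polynomial det(A - λI) = λ^2 - 7λ + 6 = 0.
Eigenvalues λ = 1, 6.
For λ=1: (A-λI) row 1 is [5, -10], so an eigenvector is (-2, -1).
For λ=6: (A-λI) row 1 is [0, -10], so an eigenvector is (-1, 0).
General solution: c_1e^(t)(-2,-1) + c_2e^(6t)(-1,0).
Applying p(0)=2, q(0)=-4 gives c_1=4, c_2=-10.

p(t) = 10e^(6t) - 8e^(t), q(t) = -4e^(t)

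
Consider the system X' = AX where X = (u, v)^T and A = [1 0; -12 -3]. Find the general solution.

Coefficient matrix A = [[1, 0], [-12, -3]].
Characteristic polynomial det(A - λI) = λ^2 + 2λ - 3 = 0.
Eigenvalues λ = -3, 1.
For λ=-3: (A-λI) row 1 is [4, 0], so an eigenvector is (0, 1).
For λ=1: (A-λI) row 2 is [-12, -4], so an eigenvector is (1, -3).
General solution: K_1e^(-3t)(0,1) + K_2e^(t)(1,-3).

u(t) = K_2e^(t), v(t) = K_1e^(-3t) - 3K_2e^(t)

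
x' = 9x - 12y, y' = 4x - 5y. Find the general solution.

x(t) = -2C_1e^(3t) + 3C_2e^(t), y(t) = -C_1e^(3t) + 2C_2e^(t)

Coefficient matrix A = [[9, -12], [4, -5]].
Characteristic polynomial det(A - λI) = λ^2 - 4λ + 3 = 0.
Eigenvalues λ = 3, 1.
For λ=3: (A-λI) row 1 is [6, -12], so an eigenvector is (-2, -1).
For λ=1: (A-λI) row 1 is [8, -12], so an eigenvector is (3, 2).
General solution: C_1e^(3t)(-2,-1) + C_2e^(t)(3,2).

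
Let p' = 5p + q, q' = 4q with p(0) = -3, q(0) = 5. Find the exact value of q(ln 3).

A = [[5,1],[0,4]]; eigenvalues λ = 5, 4.
Eigenvectors: (1,0) for λ=5, (1,-1) for λ=4.
From the initial condition, c_1 = 2, c_2 = -5.
q(ln 3) = (2)(3^5)(0) + (-5)(3^4)(-1) = 405.

405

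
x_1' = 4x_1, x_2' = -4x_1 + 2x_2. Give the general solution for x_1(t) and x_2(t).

Coefficient matrix A = [[4, 0], [-4, 2]].
Characteristic polynomial det(A - λI) = λ^2 - 6λ + 8 = 0.
Eigenvalues λ = 2, 4.
For λ=2: (A-λI) row 1 is [2, 0], so an eigenvector is (0, -1).
For λ=4: (A-λI) row 2 is [-4, -2], so an eigenvector is (1, -2).
General solution: C_1e^(2t)(0,-1) + C_2e^(4t)(1,-2).

x_1(t) = C_2e^(4t), x_2(t) = -C_1e^(2t) - 2C_2e^(4t)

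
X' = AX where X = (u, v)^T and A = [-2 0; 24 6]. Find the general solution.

u(t) = -K_2e^(-2t), v(t) = -K_1e^(6t) + 3K_2e^(-2t)

Coefficient matrix A = [[-2, 0], [24, 6]].
Characteristic polynomial det(A - λI) = λ^2 - 4λ - 12 = 0.
Eigenvalues λ = 6, -2.
For λ=6: (A-λI) row 1 is [-8, 0], so an eigenvector is (0, -1).
For λ=-2: (A-λI) row 2 is [24, 8], so an eigenvector is (-1, 3).
General solution: K_1e^(6t)(0,-1) + K_2e^(-2t)(-1,3).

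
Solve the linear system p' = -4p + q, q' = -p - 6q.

p(t) = -C_1e^(-5t) - C_2te^(-5t) + C_2e^(-5t), q(t) = C_1e^(-5t) + C_2te^(-5t) - 2C_2e^(-5t)

Coefficient matrix A = [[-4, 1], [-1, -6]].
Characteristic polynomial det(A - λI) = λ^2 + 10λ + 25 = 0.
Single eigenvalue λ = -5 with algebraic multiplicity 2.
Eigenvector v = (-1,1); generalized eigenvector w with (A-λI)w=v is (1,-2).
General solution: e^(-5t)[C_1·v + C_2·(t·v + w)].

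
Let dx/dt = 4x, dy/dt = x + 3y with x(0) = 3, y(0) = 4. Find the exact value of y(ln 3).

270

A = [[4,0],[1,3]]; eigenvalues λ = 3, 4.
Eigenvectors: (0,-1) for λ=3, (1,1) for λ=4.
From the initial condition, c_1 = -1, c_2 = 3.
y(ln 3) = (-1)(3^3)(-1) + (3)(3^4)(1) = 270.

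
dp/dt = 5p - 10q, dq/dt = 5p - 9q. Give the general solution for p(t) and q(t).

Coefficient matrix A = [[5, -10], [5, -9]].
Characteristic polynomial det(A - λI) = λ^2 + 4λ + 5 = 0.
Eigenvalues λ = -2 ± i (complex conjugate pair).
For λ=-2+i: an eigenvector is (-3,-2) - i(-1,-1) = (-3 + i, -2 + i).
A real fundamental pair from Re and Im of e^((-2+i)t)v: X_1 = e^(-2t)(cos(t)·(-3,-2) + sin(t)·(-1,-1)), X_2 = e^(-2t)(sin(t)·(-3,-2) - cos(t)·(-1,-1)).
General solution: c_1X_1 + c_2X_2.

p(t) = -c_1e^(-2t)sin(t) - 3c_1e^(-2t)cos(t) - 3c_2e^(-2t)sin(t) + c_2e^(-2t)cos(t), q(t) = -c_1e^(-2t)sin(t) - 2c_1e^(-2t)cos(t) - 2c_2e^(-2t)sin(t) + c_2e^(-2t)cos(t)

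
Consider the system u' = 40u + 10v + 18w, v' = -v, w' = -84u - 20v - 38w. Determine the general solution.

Coefficient matrix A = [[40, 10, 18], [0, -1, 0], [-84, -20, -38]].
det(A - λI) = 0 gives eigenvalues λ = 4, -1, -2.
For λ=4: eigenvector (1,0,-2).
For λ=-1: eigenvector (-2,1,4).
For λ=-2: eigenvector (-3,0,7).
General solution: c_1e^(4t)(1,0,-2) + c_2e^(-t)(-2,1,4) + c_3e^(-2t)(-3,0,7).

u(t) = c_1e^(4t) - 2c_2e^(-t) - 3c_3e^(-2t), v(t) = c_2e^(-t), w(t) = -2c_1e^(4t) + 4c_2e^(-t) + 7c_3e^(-2t)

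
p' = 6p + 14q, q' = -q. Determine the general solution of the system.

p(t) = -2C_1e^(-t) + C_2e^(6t), q(t) = C_1e^(-t)

Coefficient matrix A = [[6, 14], [0, -1]].
Characteristic polynomial det(A - λI) = λ^2 - 5λ - 6 = 0.
Eigenvalues λ = -1, 6.
For λ=-1: (A-λI) row 1 is [7, 14], so an eigenvector is (-2, 1).
For λ=6: (A-λI) row 1 is [0, 14], so an eigenvector is (1, 0).
General solution: C_1e^(-t)(-2,1) + C_2e^(6t)(1,0).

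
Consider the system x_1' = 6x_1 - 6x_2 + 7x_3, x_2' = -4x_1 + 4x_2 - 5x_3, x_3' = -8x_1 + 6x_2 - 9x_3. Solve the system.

x_1(t) = -3C_1e^(t) - 2C_2e^(2t) - C_3e^(-2t), x_2(t) = C_1e^(t) + C_2e^(2t) + C_3e^(-2t), x_3(t) = 3C_1e^(t) + 2C_2e^(2t) + 2C_3e^(-2t)

Coefficient matrix A = [[6, -6, 7], [-4, 4, -5], [-8, 6, -9]].
det(A - λI) = 0 gives eigenvalues λ = 1, 2, -2.
For λ=1: eigenvector (-3,1,3).
For λ=2: eigenvector (-2,1,2).
For λ=-2: eigenvector (-1,1,2).
General solution: C_1e^(t)(-3,1,3) + C_2e^(2t)(-2,1,2) + C_3e^(-2t)(-1,1,2).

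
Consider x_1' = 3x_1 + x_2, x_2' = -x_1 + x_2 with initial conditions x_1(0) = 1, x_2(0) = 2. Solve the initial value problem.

x_1(t) = 3te^(2t) + e^(2t), x_2(t) = -3te^(2t) + 2e^(2t)

Coefficient matrix A = [[3, 1], [-1, 1]].
Characteristic polynomial det(A - λI) = λ^2 - 4λ + 4 = 0.
Single eigenvalue λ = 2 with algebraic multiplicity 2.
Eigenvector v = (-1,1); generalized eigenvector w with (A-λI)w=v is (0,-1).
General solution: e^(2t)[K_1·v + K_2·(t·v + w)].
Applying x_1(0)=1, x_2(0)=2 gives K_1=-1, K_2=-3.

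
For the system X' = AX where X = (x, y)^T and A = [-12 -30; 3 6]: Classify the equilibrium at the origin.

A = [[-12,-30],[3,6]]; det(A-λI) = λ^2 + 6λ + 18.
λ = -3 ± 3i: negative real part.

stable spiral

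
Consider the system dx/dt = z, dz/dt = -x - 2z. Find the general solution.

x(t) = C_1e^(-t) + C_2te^(-t), z(t) = -C_1e^(-t) - C_2te^(-t) + C_2e^(-t)

Coefficient matrix A = [[0, 1], [-1, -2]].
Characteristic polynomial det(A - λI) = λ^2 + 2λ + 1 = 0.
Single eigenvalue λ = -1 with algebraic multiplicity 2.
Eigenvector v = (1,-1); generalized eigenvector w with (A-λI)w=v is (0,1).
General solution: e^(-t)[C_1·v + C_2·(t·v + w)].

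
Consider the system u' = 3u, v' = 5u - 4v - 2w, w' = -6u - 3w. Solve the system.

u(t) = c_1e^(3t), v(t) = c_1e^(3t) + c_2e^(-4t) - 2c_3e^(-3t), w(t) = -c_1e^(3t) + c_3e^(-3t)

Coefficient matrix A = [[3, 0, 0], [5, -4, -2], [-6, 0, -3]].
det(A - λI) = 0 gives eigenvalues λ = 3, -4, -3.
For λ=3: eigenvector (1,1,-1).
For λ=-4: eigenvector (0,1,0).
For λ=-3: eigenvector (0,-2,1).
General solution: c_1e^(3t)(1,1,-1) + c_2e^(-4t)(0,1,0) + c_3e^(-3t)(0,-2,1).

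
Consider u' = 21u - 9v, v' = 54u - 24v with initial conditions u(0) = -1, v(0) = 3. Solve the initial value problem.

Coefficient matrix A = [[21, -9], [54, -24]].
Characteristic polynomial det(A - λI) = λ^2 + 3λ - 18 = 0.
Eigenvalues λ = -6, 3.
For λ=-6: (A-λI) row 1 is [27, -9], so an eigenvector is (1, 3).
For λ=3: (A-λI) row 1 is [18, -9], so an eigenvector is (-1, -2).
General solution: C_1e^(-6t)(1,3) + C_2e^(3t)(-1,-2).
Applying u(0)=-1, v(0)=3 gives C_1=5, C_2=6.

u(t) = -6e^(3t) + 5e^(-6t), v(t) = -12e^(3t) + 15e^(-6t)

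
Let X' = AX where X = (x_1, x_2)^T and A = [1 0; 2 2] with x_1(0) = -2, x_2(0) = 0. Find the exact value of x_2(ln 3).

A = [[1,0],[2,2]]; eigenvalues λ = 1, 2.
Eigenvectors: (-1,2) for λ=1, (0,-1) for λ=2.
From the initial condition, c_1 = 2, c_2 = 4.
x_2(ln 3) = (2)(3^1)(2) + (4)(3^2)(-1) = -24.

-24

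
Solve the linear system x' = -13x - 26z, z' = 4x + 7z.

Coefficient matrix A = [[-13, -26], [4, 7]].
Characteristic polynomial det(A - λI) = λ^2 + 6λ + 13 = 0.
Eigenvalues λ = -3 ± 2i (complex conjugate pair).
For λ=-3+2i: an eigenvector is (-2,1) - i(-3,1) = (-2 + 3i, 1 - i).
A real fundamental pair from Re and Im of e^((-3+2i)t)v: X_1 = e^(-3t)(cos(2t)·(-2,1) + sin(2t)·(-3,1)), X_2 = e^(-3t)(sin(2t)·(-2,1) - cos(2t)·(-3,1)).
General solution: K_1X_1 + K_2X_2.

x(t) = -3K_1e^(-3t)sin(2t) - 2K_1e^(-3t)cos(2t) - 2K_2e^(-3t)sin(2t) + 3K_2e^(-3t)cos(2t), z(t) = K_1e^(-3t)sin(2t) + K_1e^(-3t)cos(2t) + K_2e^(-3t)sin(2t) - K_2e^(-3t)cos(2t)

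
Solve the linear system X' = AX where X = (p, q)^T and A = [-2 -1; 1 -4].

p(t) = c_1e^(-3t) + c_2te^(-3t) - 2c_2e^(-3t), q(t) = c_1e^(-3t) + c_2te^(-3t) - 3c_2e^(-3t)

Coefficient matrix A = [[-2, -1], [1, -4]].
Characteristic polynomial det(A - λI) = λ^2 + 6λ + 9 = 0.
Single eigenvalue λ = -3 with algebraic multiplicity 2.
Eigenvector v = (1,1); generalized eigenvector w with (A-λI)w=v is (-2,-3).
General solution: e^(-3t)[c_1·v + c_2·(t·v + w)].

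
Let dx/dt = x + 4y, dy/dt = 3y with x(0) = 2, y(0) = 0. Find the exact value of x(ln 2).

A = [[1,4],[0,3]]; eigenvalues λ = 3, 1.
Eigenvectors: (2,1) for λ=3, (-1,0) for λ=1.
From the initial condition, c_1 = 0, c_2 = -2.
x(ln 2) = (0)(2^3)(2) + (-2)(2^1)(-1) = 4.

4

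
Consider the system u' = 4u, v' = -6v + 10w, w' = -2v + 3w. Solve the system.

u(t) = K_1e^(4t), v(t) = 2K_2e^(-t) + 5K_3e^(-2t), w(t) = K_2e^(-t) + 2K_3e^(-2t)

Coefficient matrix A = [[4, 0, 0], [0, -6, 10], [0, -2, 3]].
det(A - λI) = 0 gives eigenvalues λ = 4, -1, -2.
For λ=4: eigenvector (1,0,0).
For λ=-1: eigenvector (0,2,1).
For λ=-2: eigenvector (0,5,2).
General solution: K_1e^(4t)(1,0,0) + K_2e^(-t)(0,2,1) + K_3e^(-2t)(0,5,2).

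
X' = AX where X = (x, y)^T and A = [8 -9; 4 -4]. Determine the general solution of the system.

x(t) = 3C_1e^(2t) + 3C_2te^(2t) - C_2e^(2t), y(t) = 2C_1e^(2t) + 2C_2te^(2t) - C_2e^(2t)

Coefficient matrix A = [[8, -9], [4, -4]].
Characteristic polynomial det(A - λI) = λ^2 - 4λ + 4 = 0.
Single eigenvalue λ = 2 with algebraic multiplicity 2.
Eigenvector v = (3,2); generalized eigenvector w with (A-λI)w=v is (-1,-1).
General solution: e^(2t)[C_1·v + C_2·(t·v + w)].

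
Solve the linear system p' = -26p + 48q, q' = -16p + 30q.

Coefficient matrix A = [[-26, 48], [-16, 30]].
Characteristic polynomial det(A - λI) = λ^2 - 4λ - 12 = 0.
Eigenvalues λ = 6, -2.
For λ=6: (A-λI) row 1 is [-32, 48], so an eigenvector is (-3, -2).
For λ=-2: (A-λI) row 1 is [-24, 48], so an eigenvector is (2, 1).
General solution: c_1e^(6t)(-3,-2) + c_2e^(-2t)(2,1).

p(t) = -3c_1e^(6t) + 2c_2e^(-2t), q(t) = -2c_1e^(6t) + c_2e^(-2t)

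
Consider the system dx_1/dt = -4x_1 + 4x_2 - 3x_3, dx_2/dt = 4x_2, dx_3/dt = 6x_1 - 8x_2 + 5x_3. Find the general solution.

Coefficient matrix A = [[-4, 4, -3], [0, 4, 0], [6, -8, 5]].
det(A - λI) = 0 gives eigenvalues λ = -1, 4, 2.
For λ=-1: eigenvector (1,0,-1).
For λ=4: eigenvector (2,1,-4).
For λ=2: eigenvector (-1,0,2).
General solution: C_1e^(-t)(1,0,-1) + C_2e^(4t)(2,1,-4) + C_3e^(2t)(-1,0,2).

x_1(t) = C_1e^(-t) + 2C_2e^(4t) - C_3e^(2t), x_2(t) = C_2e^(4t), x_3(t) = -C_1e^(-t) - 4C_2e^(4t) + 2C_3e^(2t)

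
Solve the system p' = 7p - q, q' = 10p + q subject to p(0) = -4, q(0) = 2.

Coefficient matrix A = [[7, -1], [10, 1]].
Characteristic polynomial det(A - λI) = λ^2 - 8λ + 17 = 0.
Eigenvalues λ = 4 ± i (complex conjugate pair).
For λ=4+i: an eigenvector is (-1,-3) - i(0,-1) = (-1, -3 + i).
A real fundamental pair from Re and Im of e^((4+i)t)v: X_1 = e^(4t)(cos(t)·(-1,-3) + sin(t)·(0,-1)), X_2 = e^(4t)(sin(t)·(-1,-3) - cos(t)·(0,-1)).
General solution: C_1X_1 + C_2X_2.
Applying p(0)=-4, q(0)=2 gives C_1=4, C_2=14.

p(t) = -14e^(4t)sin(t) - 4e^(4t)cos(t), q(t) = -46e^(4t)sin(t) + 2e^(4t)cos(t)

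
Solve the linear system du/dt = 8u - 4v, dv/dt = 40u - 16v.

u(t) = c_1e^(-4t)cos(4t) + c_2e^(-4t)sin(4t), v(t) = c_1e^(-4t)sin(4t) + 3c_1e^(-4t)cos(4t) + 3c_2e^(-4t)sin(4t) - c_2e^(-4t)cos(4t)

Coefficient matrix A = [[8, -4], [40, -16]].
Characteristic polynomial det(A - λI) = λ^2 + 8λ + 32 = 0.
Eigenvalues λ = -4 ± 4i (complex conjugate pair).
For λ=-4+4i: an eigenvector is (1,3) - i(0,1) = (1, 3 - i).
A real fundamental pair from Re and Im of e^((-4+4i)t)v: X_1 = e^(-4t)(cos(4t)·(1,3) + sin(4t)·(0,1)), X_2 = e^(-4t)(sin(4t)·(1,3) - cos(4t)·(0,1)).
General solution: c_1X_1 + c_2X_2.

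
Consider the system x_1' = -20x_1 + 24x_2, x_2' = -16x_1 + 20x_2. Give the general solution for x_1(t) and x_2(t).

Coefficient matrix A = [[-20, 24], [-16, 20]].
Characteristic polynomial det(A - λI) = λ^2 - 16 = 0.
Eigenvalues λ = -4, 4.
For λ=-4: (A-λI) row 1 is [-16, 24], so an eigenvector is (3, 2).
For λ=4: (A-λI) row 1 is [-24, 24], so an eigenvector is (1, 1).
General solution: c_1e^(-4t)(3,2) + c_2e^(4t)(1,1).

x_1(t) = 3c_1e^(-4t) + c_2e^(4t), x_2(t) = 2c_1e^(-4t) + c_2e^(4t)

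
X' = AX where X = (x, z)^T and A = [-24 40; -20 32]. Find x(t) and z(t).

x(t) = -3C_1e^(4t)sin(4t) - C_1e^(4t)cos(4t) - C_2e^(4t)sin(4t) + 3C_2e^(4t)cos(4t), z(t) = -2C_1e^(4t)sin(4t) - C_1e^(4t)cos(4t) - C_2e^(4t)sin(4t) + 2C_2e^(4t)cos(4t)

Coefficient matrix A = [[-24, 40], [-20, 32]].
Characteristic polynomial det(A - λI) = λ^2 - 8λ + 32 = 0.
Eigenvalues λ = 4 ± 4i (complex conjugate pair).
For λ=4+4i: an eigenvector is (-1,-1) - i(-3,-2) = (-1 + 3i, -1 + 2i).
A real fundamental pair from Re and Im of e^((4+4i)t)v: X_1 = e^(4t)(cos(4t)·(-1,-1) + sin(4t)·(-3,-2)), X_2 = e^(4t)(sin(4t)·(-1,-1) - cos(4t)·(-3,-2)).
General solution: C_1X_1 + C_2X_2.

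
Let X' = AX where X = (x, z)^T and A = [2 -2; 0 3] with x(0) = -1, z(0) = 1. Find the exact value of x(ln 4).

-112

A = [[2,-2],[0,3]]; eigenvalues λ = 3, 2.
Eigenvectors: (-2,1) for λ=3, (1,0) for λ=2.
From the initial condition, c_1 = 1, c_2 = 1.
x(ln 4) = (1)(4^3)(-2) + (1)(4^2)(1) = -112.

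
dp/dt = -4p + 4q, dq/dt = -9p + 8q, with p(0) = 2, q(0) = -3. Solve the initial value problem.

Coefficient matrix A = [[-4, 4], [-9, 8]].
Characteristic polynomial det(A - λI) = λ^2 - 4λ + 4 = 0.
Single eigenvalue λ = 2 with algebraic multiplicity 2.
Eigenvector v = (-2,-3); generalized eigenvector w with (A-λI)w=v is (1,1).
General solution: e^(2t)[K_1·v + K_2·(t·v + w)].
Applying p(0)=2, q(0)=-3 gives K_1=5, K_2=12.

p(t) = -24te^(2t) + 2e^(2t), q(t) = -36te^(2t) - 3e^(2t)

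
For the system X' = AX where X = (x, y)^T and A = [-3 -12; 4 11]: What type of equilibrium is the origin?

unstable node

A = [[-3,-12],[4,11]]; det(A-λI) = λ^2 - 8λ + 15.
λ = 3, 5: both positive.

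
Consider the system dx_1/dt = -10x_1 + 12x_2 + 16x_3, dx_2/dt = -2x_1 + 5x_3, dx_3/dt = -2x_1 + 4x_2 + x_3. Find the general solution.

Coefficient matrix A = [[-10, 12, 16], [-2, 0, 5], [-2, 4, 1]].
det(A - λI) = 0 gives eigenvalues λ = -4, -2, -3.
For λ=-4: eigenvector (2,1,0).
For λ=-2: eigenvector (-7,-2,-2).
For λ=-3: eigenvector (4,1,1).
General solution: c_1e^(-4t)(2,1,0) + c_2e^(-2t)(-7,-2,-2) + c_3e^(-3t)(4,1,1).

x_1(t) = 2c_1e^(-4t) - 7c_2e^(-2t) + 4c_3e^(-3t), x_2(t) = c_1e^(-4t) - 2c_2e^(-2t) + c_3e^(-3t), x_3(t) = -2c_2e^(-2t) + c_3e^(-3t)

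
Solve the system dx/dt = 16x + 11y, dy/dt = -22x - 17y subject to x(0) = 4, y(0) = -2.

Coefficient matrix A = [[16, 11], [-22, -17]].
Characteristic polynomial det(A - λI) = λ^2 + λ - 30 = 0.
Eigenvalues λ = 5, -6.
For λ=5: (A-λI) row 1 is [11, 11], so an eigenvector is (-1, 1).
For λ=-6: (A-λI) row 1 is [22, 11], so an eigenvector is (1, -2).
General solution: K_1e^(5t)(-1,1) + K_2e^(-6t)(1,-2).
Applying x(0)=4, y(0)=-2 gives K_1=-6, K_2=-2.

x(t) = 6e^(5t) - 2e^(-6t), y(t) = -6e^(5t) + 4e^(-6t)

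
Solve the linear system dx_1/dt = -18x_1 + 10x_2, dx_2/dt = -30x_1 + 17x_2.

Coefficient matrix A = [[-18, 10], [-30, 17]].
Characteristic polynomial det(A - λI) = λ^2 + λ - 6 = 0.
Eigenvalues λ = 2, -3.
For λ=2: (A-λI) row 1 is [-20, 10], so an eigenvector is (-1, -2).
For λ=-3: (A-λI) row 1 is [-15, 10], so an eigenvector is (2, 3).
General solution: c_1e^(2t)(-1,-2) + c_2e^(-3t)(2,3).

x_1(t) = -c_1e^(2t) + 2c_2e^(-3t), x_2(t) = -2c_1e^(2t) + 3c_2e^(-3t)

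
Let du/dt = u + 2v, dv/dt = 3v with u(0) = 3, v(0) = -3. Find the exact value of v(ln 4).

-192

A = [[1,2],[0,3]]; eigenvalues λ = 1, 3.
Eigenvectors: (-1,0) for λ=1, (1,1) for λ=3.
From the initial condition, c_1 = -6, c_2 = -3.
v(ln 4) = (-6)(4^1)(0) + (-3)(4^3)(1) = -192.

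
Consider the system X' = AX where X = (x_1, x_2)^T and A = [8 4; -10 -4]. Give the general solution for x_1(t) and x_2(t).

x_1(t) = -C_1e^(2t)sin(2t) + C_1e^(2t)cos(2t) + C_2e^(2t)sin(2t) + C_2e^(2t)cos(2t), x_2(t) = C_1e^(2t)sin(2t) - 2C_1e^(2t)cos(2t) - 2C_2e^(2t)sin(2t) - C_2e^(2t)cos(2t)

Coefficient matrix A = [[8, 4], [-10, -4]].
Characteristic polynomial det(A - λI) = λ^2 - 4λ + 8 = 0.
Eigenvalues λ = 2 ± 2i (complex conjugate pair).
For λ=2+2i: an eigenvector is (1,-2) - i(-1,1) = (1 + i, -2 - i).
A real fundamental pair from Re and Im of e^((2+2i)t)v: X_1 = e^(2t)(cos(2t)·(1,-2) + sin(2t)·(-1,1)), X_2 = e^(2t)(sin(2t)·(1,-2) - cos(2t)·(-1,1)).
General solution: C_1X_1 + C_2X_2.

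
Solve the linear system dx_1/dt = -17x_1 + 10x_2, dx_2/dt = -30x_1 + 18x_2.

Coefficient matrix A = [[-17, 10], [-30, 18]].
Characteristic polynomial det(A - λI) = λ^2 - λ - 6 = 0.
Eigenvalues λ = 3, -2.
For λ=3: (A-λI) row 1 is [-20, 10], so an eigenvector is (1, 2).
For λ=-2: (A-λI) row 1 is [-15, 10], so an eigenvector is (-2, -3).
General solution: K_1e^(3t)(1,2) + K_2e^(-2t)(-2,-3).

x_1(t) = K_1e^(3t) - 2K_2e^(-2t), x_2(t) = 2K_1e^(3t) - 3K_2e^(-2t)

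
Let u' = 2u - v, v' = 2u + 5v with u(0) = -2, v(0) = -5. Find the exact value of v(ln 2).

-152

A = [[2,-1],[2,5]]; eigenvalues λ = 3, 4.
Eigenvectors: (1,-1) for λ=3, (-1,2) for λ=4.
From the initial condition, c_1 = -9, c_2 = -7.
v(ln 2) = (-9)(2^3)(-1) + (-7)(2^4)(2) = -152.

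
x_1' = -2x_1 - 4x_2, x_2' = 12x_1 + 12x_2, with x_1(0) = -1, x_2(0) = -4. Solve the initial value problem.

x_1(t) = 11e^(6t) - 12e^(4t), x_2(t) = -22e^(6t) + 18e^(4t)

Coefficient matrix A = [[-2, -4], [12, 12]].
Characteristic polynomial det(A - λI) = λ^2 - 10λ + 24 = 0.
Eigenvalues λ = 6, 4.
For λ=6: (A-λI) row 1 is [-8, -4], so an eigenvector is (1, -2).
For λ=4: (A-λI) row 1 is [-6, -4], so an eigenvector is (2, -3).
General solution: K_1e^(6t)(1,-2) + K_2e^(4t)(2,-3).
Applying x_1(0)=-1, x_2(0)=-4 gives K_1=11, K_2=-6.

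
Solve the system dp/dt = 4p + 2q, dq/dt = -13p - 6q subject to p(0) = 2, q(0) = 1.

Coefficient matrix A = [[4, 2], [-13, -6]].
Characteristic polynomial det(A - λI) = λ^2 + 2λ + 2 = 0.
Eigenvalues λ = -1 ± i (complex conjugate pair).
For λ=-1+i: an eigenvector is (-1,3) - i(1,-2) = (-1 - i, 3 + 2i).
A real fundamental pair from Re and Im of e^((-1+i)t)v: X_1 = e^(-t)(cos(t)·(-1,3) + sin(t)·(1,-2)), X_2 = e^(-t)(sin(t)·(-1,3) - cos(t)·(1,-2)).
General solution: C_1X_1 + C_2X_2.
Applying p(0)=2, q(0)=1 gives C_1=5, C_2=-7.

p(t) = 12e^(-t)sin(t) + 2e^(-t)cos(t), q(t) = -31e^(-t)sin(t) + e^(-t)cos(t)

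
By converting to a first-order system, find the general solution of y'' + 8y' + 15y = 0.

y(t) = C_1e^(-5t) + C_2e^(-3t)

Let x_1 = y, x_2 = y'. Then x_1' = x_2 and x_2' = -15x_1 - 8x_2.
A = [[0,1],[-15,-8]]; det(A-λI) = λ^2 + 8λ + 15.
Eigenvalues λ = -5, -3 with eigenvectors (1,-5), (1,-3).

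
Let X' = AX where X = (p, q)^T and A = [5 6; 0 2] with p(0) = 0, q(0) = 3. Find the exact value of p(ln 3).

1404

A = [[5,6],[0,2]]; eigenvalues λ = 2, 5.
Eigenvectors: (-2,1) for λ=2, (1,0) for λ=5.
From the initial condition, c_1 = 3, c_2 = 6.
p(ln 3) = (3)(3^2)(-2) + (6)(3^5)(1) = 1404.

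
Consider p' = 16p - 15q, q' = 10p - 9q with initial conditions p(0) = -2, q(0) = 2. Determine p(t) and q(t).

Coefficient matrix A = [[16, -15], [10, -9]].
Characteristic polynomial det(A - λI) = λ^2 - 7λ + 6 = 0.
Eigenvalues λ = 1, 6.
For λ=1: (A-λI) row 1 is [15, -15], so an eigenvector is (1, 1).
For λ=6: (A-λI) row 1 is [10, -15], so an eigenvector is (-3, -2).
General solution: C_1e^(t)(1,1) + C_2e^(6t)(-3,-2).
Applying p(0)=-2, q(0)=2 gives C_1=10, C_2=4.

p(t) = -12e^(6t) + 10e^(t), q(t) = -8e^(6t) + 10e^(t)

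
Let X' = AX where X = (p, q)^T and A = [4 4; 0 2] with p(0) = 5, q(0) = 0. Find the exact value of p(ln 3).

A = [[4,4],[0,2]]; eigenvalues λ = 2, 4.
Eigenvectors: (2,-1) for λ=2, (-1,0) for λ=4.
From the initial condition, c_1 = 0, c_2 = -5.
p(ln 3) = (0)(3^2)(2) + (-5)(3^4)(-1) = 405.

405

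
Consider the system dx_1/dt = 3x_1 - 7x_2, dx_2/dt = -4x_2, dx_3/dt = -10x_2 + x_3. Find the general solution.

Coefficient matrix A = [[3, -7, 0], [0, -4, 0], [0, -10, 1]].
det(A - λI) = 0 gives eigenvalues λ = -4, 3, 1.
For λ=-4: eigenvector (1,1,2).
For λ=3: eigenvector (1,0,0).
For λ=1: eigenvector (0,0,1).
General solution: c_1e^(-4t)(1,1,2) + c_2e^(3t)(1,0,0) + c_3e^(t)(0,0,1).

x_1(t) = c_1e^(-4t) + c_2e^(3t), x_2(t) = c_1e^(-4t), x_3(t) = 2c_1e^(-4t) + c_3e^(t)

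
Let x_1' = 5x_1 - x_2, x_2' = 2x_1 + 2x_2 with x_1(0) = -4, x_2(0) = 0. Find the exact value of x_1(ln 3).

-540

A = [[5,-1],[2,2]]; eigenvalues λ = 3, 4.
Eigenvectors: (-1,-2) for λ=3, (-1,-1) for λ=4.
From the initial condition, c_1 = -4, c_2 = 8.
x_1(ln 3) = (-4)(3^3)(-1) + (8)(3^4)(-1) = -540.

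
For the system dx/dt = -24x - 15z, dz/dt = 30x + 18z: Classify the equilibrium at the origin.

A = [[-24,-15],[30,18]]; det(A-λI) = λ^2 + 6λ + 18.
λ = -3 ± 3i: negative real part.

stable spiral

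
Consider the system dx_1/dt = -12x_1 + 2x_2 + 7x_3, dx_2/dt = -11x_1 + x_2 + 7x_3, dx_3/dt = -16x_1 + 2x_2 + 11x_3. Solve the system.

x_1(t) = c_1e^(4t) + c_2e^(-t) + c_3e^(-3t), x_2(t) = c_1e^(4t) + 2c_2e^(-t) + c_3e^(-3t), x_3(t) = 2c_1e^(4t) + c_2e^(-t) + c_3e^(-3t)

Coefficient matrix A = [[-12, 2, 7], [-11, 1, 7], [-16, 2, 11]].
det(A - λI) = 0 gives eigenvalues λ = 4, -1, -3.
For λ=4: eigenvector (1,1,2).
For λ=-1: eigenvector (1,2,1).
For λ=-3: eigenvector (1,1,1).
General solution: c_1e^(4t)(1,1,2) + c_2e^(-t)(1,2,1) + c_3e^(-3t)(1,1,1).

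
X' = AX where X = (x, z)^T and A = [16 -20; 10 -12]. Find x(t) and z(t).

x(t) = -3c_1e^(2t)sin(2t) + c_1e^(2t)cos(2t) + c_2e^(2t)sin(2t) + 3c_2e^(2t)cos(2t), z(t) = -2c_1e^(2t)sin(2t) + c_1e^(2t)cos(2t) + c_2e^(2t)sin(2t) + 2c_2e^(2t)cos(2t)

Coefficient matrix A = [[16, -20], [10, -12]].
Characteristic polynomial det(A - λI) = λ^2 - 4λ + 8 = 0.
Eigenvalues λ = 2 ± 2i (complex conjugate pair).
For λ=2+2i: an eigenvector is (1,1) - i(-3,-2) = (1 + 3i, 1 + 2i).
A real fundamental pair from Re and Im of e^((2+2i)t)v: X_1 = e^(2t)(cos(2t)·(1,1) + sin(2t)·(-3,-2)), X_2 = e^(2t)(sin(2t)·(1,1) - cos(2t)·(-3,-2)).
General solution: c_1X_1 + c_2X_2.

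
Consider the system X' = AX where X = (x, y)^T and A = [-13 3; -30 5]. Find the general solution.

Coefficient matrix A = [[-13, 3], [-30, 5]].
Characteristic polynomial det(A - λI) = λ^2 + 8λ + 25 = 0.
Eigenvalues λ = -4 ± 3i (complex conjugate pair).
For λ=-4+3i: an eigenvector is (0,1) - i(1,3) = (0 - i, 1 - 3i).
A real fundamental pair from Re and Im of e^((-4+3i)t)v: X_1 = e^(-4t)(cos(3t)·(0,1) + sin(3t)·(1,3)), X_2 = e^(-4t)(sin(3t)·(0,1) - cos(3t)·(1,3)).
General solution: c_1X_1 + c_2X_2.

x(t) = c_1e^(-4t)sin(3t) - c_2e^(-4t)cos(3t), y(t) = 3c_1e^(-4t)sin(3t) + c_1e^(-4t)cos(3t) + c_2e^(-4t)sin(3t) - 3c_2e^(-4t)cos(3t)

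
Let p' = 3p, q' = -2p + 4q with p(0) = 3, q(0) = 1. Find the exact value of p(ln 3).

A = [[3,0],[-2,4]]; eigenvalues λ = 4, 3.
Eigenvectors: (0,-1) for λ=4, (-1,-2) for λ=3.
From the initial condition, c_1 = 5, c_2 = -3.
p(ln 3) = (5)(3^4)(0) + (-3)(3^3)(-1) = 81.

81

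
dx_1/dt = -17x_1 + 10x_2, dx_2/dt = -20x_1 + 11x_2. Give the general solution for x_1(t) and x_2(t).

Coefficient matrix A = [[-17, 10], [-20, 11]].
Characteristic polynomial det(A - λI) = λ^2 + 6λ + 13 = 0.
Eigenvalues λ = -3 ± 2i (complex conjugate pair).
For λ=-3+2i: an eigenvector is (2,3) - i(1,1) = (2 - i, 3 - i).
A real fundamental pair from Re and Im of e^((-3+2i)t)v: X_1 = e^(-3t)(cos(2t)·(2,3) + sin(2t)·(1,1)), X_2 = e^(-3t)(sin(2t)·(2,3) - cos(2t)·(1,1)).
General solution: C_1X_1 + C_2X_2.

x_1(t) = C_1e^(-3t)sin(2t) + 2C_1e^(-3t)cos(2t) + 2C_2e^(-3t)sin(2t) - C_2e^(-3t)cos(2t), x_2(t) = C_1e^(-3t)sin(2t) + 3C_1e^(-3t)cos(2t) + 3C_2e^(-3t)sin(2t) - C_2e^(-3t)cos(2t)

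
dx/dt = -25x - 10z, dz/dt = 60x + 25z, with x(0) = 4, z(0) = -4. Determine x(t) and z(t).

Coefficient matrix A = [[-25, -10], [60, 25]].
Characteristic polynomial det(A - λI) = λ^2 - 25 = 0.
Eigenvalues λ = -5, 5.
For λ=-5: (A-λI) row 1 is [-20, -10], so an eigenvector is (1, -2).
For λ=5: (A-λI) row 1 is [-30, -10], so an eigenvector is (1, -3).
General solution: K_1e^(-5t)(1,-2) + K_2e^(5t)(1,-3).
Applying x(0)=4, z(0)=-4 gives K_1=8, K_2=-4.

x(t) = -4e^(5t) + 8e^(-5t), z(t) = 12e^(5t) - 16e^(-5t)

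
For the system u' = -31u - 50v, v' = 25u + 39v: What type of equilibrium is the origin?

A = [[-31,-50],[25,39]]; det(A-λI) = λ^2 - 8λ + 41.
λ = 4 ± 5i: positive real part.

unstable spiral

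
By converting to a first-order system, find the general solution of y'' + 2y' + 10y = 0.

y(t) = c_1e^(-t)cos(3t) + c_2e^(-t)sin(3t)

Let x_1 = y, x_2 = y'. Then x_1' = x_2 and x_2' = -10x_1 - 2x_2.
A = [[0,1],[-10,-2]]; det(A-λI) = λ^2 + 2λ + 10.
Eigenvalues λ = -1 ± 3i.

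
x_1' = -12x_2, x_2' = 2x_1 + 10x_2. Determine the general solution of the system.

x_1(t) = -3K_1e^(4t) - 2K_2e^(6t), x_2(t) = K_1e^(4t) + K_2e^(6t)

Coefficient matrix A = [[0, -12], [2, 10]].
Characteristic polynomial det(A - λI) = λ^2 - 10λ + 24 = 0.
Eigenvalues λ = 4, 6.
For λ=4: (A-λI) row 1 is [-4, -12], so an eigenvector is (-3, 1).
For λ=6: (A-λI) row 1 is [-6, -12], so an eigenvector is (-2, 1).
General solution: K_1e^(4t)(-3,1) + K_2e^(6t)(-2,1).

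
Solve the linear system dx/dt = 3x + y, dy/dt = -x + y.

Coefficient matrix A = [[3, 1], [-1, 1]].
Characteristic polynomial det(A - λI) = λ^2 - 4λ + 4 = 0.
Single eigenvalue λ = 2 with algebraic multiplicity 2.
Eigenvector v = (-1,1); generalized eigenvector w with (A-λI)w=v is (0,-1).
General solution: e^(2t)[C_1·v + C_2·(t·v + w)].

x(t) = -C_1e^(2t) - C_2te^(2t), y(t) = C_1e^(2t) + C_2te^(2t) - C_2e^(2t)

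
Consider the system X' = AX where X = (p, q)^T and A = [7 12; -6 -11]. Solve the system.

p(t) = 2C_1e^(t) - C_2e^(-5t), q(t) = -C_1e^(t) + C_2e^(-5t)

Coefficient matrix A = [[7, 12], [-6, -11]].
Characteristic polynomial det(A - λI) = λ^2 + 4λ - 5 = 0.
Eigenvalues λ = 1, -5.
For λ=1: (A-λI) row 1 is [6, 12], so an eigenvector is (2, -1).
For λ=-5: (A-λI) row 1 is [12, 12], so an eigenvector is (-1, 1).
General solution: C_1e^(t)(2,-1) + C_2e^(-5t)(-1,1).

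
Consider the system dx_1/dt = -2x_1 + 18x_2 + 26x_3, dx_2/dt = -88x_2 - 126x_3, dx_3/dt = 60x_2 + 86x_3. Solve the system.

Coefficient matrix A = [[-2, 18, 26], [0, -88, -126], [0, 60, 86]].
det(A - λI) = 0 gives eigenvalues λ = -2, -4, 2.
For λ=-2: eigenvector (1,0,0).
For λ=-4: eigenvector (-1,3,-2).
For λ=2: eigenvector (1,-7,5).
General solution: K_1e^(-2t)(1,0,0) + K_2e^(-4t)(-1,3,-2) + K_3e^(2t)(1,-7,5).

x_1(t) = K_1e^(-2t) - K_2e^(-4t) + K_3e^(2t), x_2(t) = 3K_2e^(-4t) - 7K_3e^(2t), x_3(t) = -2K_2e^(-4t) + 5K_3e^(2t)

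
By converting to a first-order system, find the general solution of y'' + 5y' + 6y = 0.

y(t) = c_1e^(-2t) + c_2e^(-3t)

Let x_1 = y, x_2 = y'. Then x_1' = x_2 and x_2' = -6x_1 - 5x_2.
A = [[0,1],[-6,-5]]; det(A-λI) = λ^2 + 5λ + 6.
Eigenvalues λ = -2, -3 with eigenvectors (1,-2), (1,-3).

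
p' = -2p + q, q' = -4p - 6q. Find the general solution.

Coefficient matrix A = [[-2, 1], [-4, -6]].
Characteristic polynomial det(A - λI) = λ^2 + 8λ + 16 = 0.
Single eigenvalue λ = -4 with algebraic multiplicity 2.
Eigenvector v = (-1,2); generalized eigenvector w with (A-λI)w=v is (-2,3).
General solution: e^(-4t)[K_1·v + K_2·(t·v + w)].

p(t) = -K_1e^(-4t) - K_2te^(-4t) - 2K_2e^(-4t), q(t) = 2K_1e^(-4t) + 2K_2te^(-4t) + 3K_2e^(-4t)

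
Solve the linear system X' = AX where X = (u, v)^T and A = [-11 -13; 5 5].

u(t) = 2K_1e^(-3t)sin(t) + 3K_1e^(-3t)cos(t) + 3K_2e^(-3t)sin(t) - 2K_2e^(-3t)cos(t), v(t) = -K_1e^(-3t)sin(t) - 2K_1e^(-3t)cos(t) - 2K_2e^(-3t)sin(t) + K_2e^(-3t)cos(t)

Coefficient matrix A = [[-11, -13], [5, 5]].
Characteristic polynomial det(A - λI) = λ^2 + 6λ + 10 = 0.
Eigenvalues λ = -3 ± i (complex conjugate pair).
For λ=-3+i: an eigenvector is (3,-2) - i(2,-1) = (3 - 2i, -2 + i).
A real fundamental pair from Re and Im of e^((-3+i)t)v: X_1 = e^(-3t)(cos(t)·(3,-2) + sin(t)·(2,-1)), X_2 = e^(-3t)(sin(t)·(3,-2) - cos(t)·(2,-1)).
General solution: K_1X_1 + K_2X_2.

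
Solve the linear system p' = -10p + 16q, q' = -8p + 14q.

p(t) = C_1e^(6t) + 2C_2e^(-2t), q(t) = C_1e^(6t) + C_2e^(-2t)

Coefficient matrix A = [[-10, 16], [-8, 14]].
Characteristic polynomial det(A - λI) = λ^2 - 4λ - 12 = 0.
Eigenvalues λ = 6, -2.
For λ=6: (A-λI) row 1 is [-16, 16], so an eigenvector is (1, 1).
For λ=-2: (A-λI) row 1 is [-8, 16], so an eigenvector is (2, 1).
General solution: C_1e^(6t)(1,1) + C_2e^(-2t)(2,1).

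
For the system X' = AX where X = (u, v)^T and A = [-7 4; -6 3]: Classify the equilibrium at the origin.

A = [[-7,4],[-6,3]]; det(A-λI) = λ^2 + 4λ + 3.
λ = -1, -3: both negative.

stable node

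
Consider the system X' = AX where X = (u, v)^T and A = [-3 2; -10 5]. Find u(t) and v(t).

u(t) = c_1e^(t)cos(2t) + c_2e^(t)sin(2t), v(t) = -c_1e^(t)sin(2t) + 2c_1e^(t)cos(2t) + 2c_2e^(t)sin(2t) + c_2e^(t)cos(2t)

Coefficient matrix A = [[-3, 2], [-10, 5]].
Characteristic polynomial det(A - λI) = λ^2 - 2λ + 5 = 0.
Eigenvalues λ = 1 ± 2i (complex conjugate pair).
For λ=1+2i: an eigenvector is (1,2) - i(0,-1) = (1, 2 + i).
A real fundamental pair from Re and Im of e^((1+2i)t)v: X_1 = e^(t)(cos(2t)·(1,2) + sin(2t)·(0,-1)), X_2 = e^(t)(sin(2t)·(1,2) - cos(2t)·(0,-1)).
General solution: c_1X_1 + c_2X_2.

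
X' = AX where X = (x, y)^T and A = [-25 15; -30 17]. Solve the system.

Coefficient matrix A = [[-25, 15], [-30, 17]].
Characteristic polynomial det(A - λI) = λ^2 + 8λ + 25 = 0.
Eigenvalues λ = -4 ± 3i (complex conjugate pair).
For λ=-4+3i: an eigenvector is (2,3) - i(1,1) = (2 - i, 3 - i).
A real fundamental pair from Re and Im of e^((-4+3i)t)v: X_1 = e^(-4t)(cos(3t)·(2,3) + sin(3t)·(1,1)), X_2 = e^(-4t)(sin(3t)·(2,3) - cos(3t)·(1,1)).
General solution: C_1X_1 + C_2X_2.

x(t) = C_1e^(-4t)sin(3t) + 2C_1e^(-4t)cos(3t) + 2C_2e^(-4t)sin(3t) - C_2e^(-4t)cos(3t), y(t) = C_1e^(-4t)sin(3t) + 3C_1e^(-4t)cos(3t) + 3C_2e^(-4t)sin(3t) - C_2e^(-4t)cos(3t)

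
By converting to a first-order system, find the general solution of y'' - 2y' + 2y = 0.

Let x_1 = y, x_2 = y'. Then x_1' = x_2 and x_2' = -2x_1 + 2x_2.
A = [[0,1],[-2,2]]; det(A-λI) = λ^2 - 2λ + 2.
Eigenvalues λ = 1 ± i.

y(t) = C_1e^(t)cos(t) + C_2e^(t)sin(t)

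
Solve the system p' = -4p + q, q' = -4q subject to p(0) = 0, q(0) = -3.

p(t) = -3te^(-4t), q(t) = -3e^(-4t)

Coefficient matrix A = [[-4, 1], [0, -4]].
Characteristic polynomial det(A - λI) = λ^2 + 8λ + 16 = 0.
Single eigenvalue λ = -4 with algebraic multiplicity 2.
Eigenvector v = (1,0); generalized eigenvector w with (A-λI)w=v is (-2,1).
General solution: e^(-4t)[K_1·v + K_2·(t·v + w)].
Applying p(0)=0, q(0)=-3 gives K_1=-6, K_2=-3.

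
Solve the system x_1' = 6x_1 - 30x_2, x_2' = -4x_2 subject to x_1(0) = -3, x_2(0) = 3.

Coefficient matrix A = [[6, -30], [0, -4]].
Characteristic polynomial det(A - λI) = λ^2 - 2λ - 24 = 0.
Eigenvalues λ = 6, -4.
For λ=6: (A-λI) row 1 is [0, -30], so an eigenvector is (-1, 0).
For λ=-4: (A-λI) row 1 is [10, -30], so an eigenvector is (3, 1).
General solution: K_1e^(6t)(-1,0) + K_2e^(-4t)(3,1).
Applying x_1(0)=-3, x_2(0)=3 gives K_1=12, K_2=3.

x_1(t) = -12e^(6t) + 9e^(-4t), x_2(t) = 3e^(-4t)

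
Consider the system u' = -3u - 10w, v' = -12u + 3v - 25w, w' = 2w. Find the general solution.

u(t) = C_1e^(-3t) - 2C_3e^(2t), v(t) = 2C_1e^(-3t) + C_2e^(3t) + C_3e^(2t), w(t) = C_3e^(2t)

Coefficient matrix A = [[-3, 0, -10], [-12, 3, -25], [0, 0, 2]].
det(A - λI) = 0 gives eigenvalues λ = -3, 3, 2.
For λ=-3: eigenvector (1,2,0).
For λ=3: eigenvector (0,1,0).
For λ=2: eigenvector (-2,1,1).
General solution: C_1e^(-3t)(1,2,0) + C_2e^(3t)(0,1,0) + C_3e^(2t)(-2,1,1).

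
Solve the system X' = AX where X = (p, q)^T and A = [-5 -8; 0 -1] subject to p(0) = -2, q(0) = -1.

Coefficient matrix A = [[-5, -8], [0, -1]].
Characteristic polynomial det(A - λI) = λ^2 + 6λ + 5 = 0.
Eigenvalues λ = -5, -1.
For λ=-5: (A-λI) row 1 is [0, -8], so an eigenvector is (1, 0).
For λ=-1: (A-λI) row 1 is [-4, -8], so an eigenvector is (-2, 1).
General solution: K_1e^(-5t)(1,0) + K_2e^(-t)(-2,1).
Applying p(0)=-2, q(0)=-1 gives K_1=-4, K_2=-1.

p(t) = 2e^(-t) - 4e^(-5t), q(t) = -e^(-t)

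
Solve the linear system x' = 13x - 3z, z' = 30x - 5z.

Coefficient matrix A = [[13, -3], [30, -5]].
Characteristic polynomial det(A - λI) = λ^2 - 8λ + 25 = 0.
Eigenvalues λ = 4 ± 3i (complex conjugate pair).
For λ=4+3i: an eigenvector is (1,3) - i(0,1) = (1, 3 - i).
A real fundamental pair from Re and Im of e^((4+3i)t)v: X_1 = e^(4t)(cos(3t)·(1,3) + sin(3t)·(0,1)), X_2 = e^(4t)(sin(3t)·(1,3) - cos(3t)·(0,1)).
General solution: C_1X_1 + C_2X_2.

x(t) = C_1e^(4t)cos(3t) + C_2e^(4t)sin(3t), z(t) = C_1e^(4t)sin(3t) + 3C_1e^(4t)cos(3t) + 3C_2e^(4t)sin(3t) - C_2e^(4t)cos(3t)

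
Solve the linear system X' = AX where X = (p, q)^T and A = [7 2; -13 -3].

Coefficient matrix A = [[7, 2], [-13, -3]].
Characteristic polynomial det(A - λI) = λ^2 - 4λ + 5 = 0.
Eigenvalues λ = 2 ± i (complex conjugate pair).
For λ=2+i: an eigenvector is (1,-3) - i(-1,2) = (1 + i, -3 - 2i).
A real fundamental pair from Re and Im of e^((2+i)t)v: X_1 = e^(2t)(cos(t)·(1,-3) + sin(t)·(-1,2)), X_2 = e^(2t)(sin(t)·(1,-3) - cos(t)·(-1,2)).
General solution: c_1X_1 + c_2X_2.

p(t) = -c_1e^(2t)sin(t) + c_1e^(2t)cos(t) + c_2e^(2t)sin(t) + c_2e^(2t)cos(t), q(t) = 2c_1e^(2t)sin(t) - 3c_1e^(2t)cos(t) - 3c_2e^(2t)sin(t) - 2c_2e^(2t)cos(t)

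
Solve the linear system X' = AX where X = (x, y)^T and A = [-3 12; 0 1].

Coefficient matrix A = [[-3, 12], [0, 1]].
Characteristic polynomial det(A - λI) = λ^2 + 2λ - 3 = 0.
Eigenvalues λ = -3, 1.
For λ=-3: (A-λI) row 1 is [0, 12], so an eigenvector is (-1, 0).
For λ=1: (A-λI) row 1 is [-4, 12], so an eigenvector is (3, 1).
General solution: c_1e^(-3t)(-1,0) + c_2e^(t)(3,1).

x(t) = -c_1e^(-3t) + 3c_2e^(t), y(t) = c_2e^(t)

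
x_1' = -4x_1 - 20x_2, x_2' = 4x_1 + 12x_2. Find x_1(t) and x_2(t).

Coefficient matrix A = [[-4, -20], [4, 12]].
Characteristic polynomial det(A - λI) = λ^2 - 8λ + 32 = 0.
Eigenvalues λ = 4 ± 4i (complex conjugate pair).
For λ=4+4i: an eigenvector is (1,0) - i(-2,1) = (1 + 2i, 0 - i).
A real fundamental pair from Re and Im of e^((4+4i)t)v: X_1 = e^(4t)(cos(4t)·(1,0) + sin(4t)·(-2,1)), X_2 = e^(4t)(sin(4t)·(1,0) - cos(4t)·(-2,1)).
General solution: K_1X_1 + K_2X_2.

x_1(t) = -2K_1e^(4t)sin(4t) + K_1e^(4t)cos(4t) + K_2e^(4t)sin(4t) + 2K_2e^(4t)cos(4t), x_2(t) = K_1e^(4t)sin(4t) - K_2e^(4t)cos(4t)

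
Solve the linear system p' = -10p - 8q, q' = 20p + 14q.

Coefficient matrix A = [[-10, -8], [20, 14]].
Characteristic polynomial det(A - λI) = λ^2 - 4λ + 20 = 0.
Eigenvalues λ = 2 ± 4i (complex conjugate pair).
For λ=2+4i: an eigenvector is (1,-1) - i(-1,2) = (1 + i, -1 - 2i).
A real fundamental pair from Re and Im of e^((2+4i)t)v: X_1 = e^(2t)(cos(4t)·(1,-1) + sin(4t)·(-1,2)), X_2 = e^(2t)(sin(4t)·(1,-1) - cos(4t)·(-1,2)).
General solution: K_1X_1 + K_2X_2.

p(t) = -K_1e^(2t)sin(4t) + K_1e^(2t)cos(4t) + K_2e^(2t)sin(4t) + K_2e^(2t)cos(4t), q(t) = 2K_1e^(2t)sin(4t) - K_1e^(2t)cos(4t) - K_2e^(2t)sin(4t) - 2K_2e^(2t)cos(4t)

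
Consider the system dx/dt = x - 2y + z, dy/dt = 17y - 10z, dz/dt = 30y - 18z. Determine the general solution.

x(t) = c_1e^(2t) + c_3e^(t), y(t) = -2c_1e^(2t) + c_2e^(-3t), z(t) = -3c_1e^(2t) + 2c_2e^(-3t)

Coefficient matrix A = [[1, -2, 1], [0, 17, -10], [0, 30, -18]].
det(A - λI) = 0 gives eigenvalues λ = 2, -3, 1.
For λ=2: eigenvector (1,-2,-3).
For λ=-3: eigenvector (0,1,2).
For λ=1: eigenvector (1,0,0).
General solution: c_1e^(2t)(1,-2,-3) + c_2e^(-3t)(0,1,2) + c_3e^(t)(1,0,0).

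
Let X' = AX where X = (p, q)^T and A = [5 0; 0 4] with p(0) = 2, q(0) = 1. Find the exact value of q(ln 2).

16

A = [[5,0],[0,4]]; eigenvalues λ = 4, 5.
Eigenvectors: (0,1) for λ=4, (-1,0) for λ=5.
From the initial condition, c_1 = 1, c_2 = -2.
q(ln 2) = (1)(2^4)(1) + (-2)(2^5)(0) = 16.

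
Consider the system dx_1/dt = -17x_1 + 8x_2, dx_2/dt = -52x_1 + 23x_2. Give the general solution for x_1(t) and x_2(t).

Coefficient matrix A = [[-17, 8], [-52, 23]].
Characteristic polynomial det(A - λI) = λ^2 - 6λ + 25 = 0.
Eigenvalues λ = 3 ± 4i (complex conjugate pair).
For λ=3+4i: an eigenvector is (-1,-2) - i(1,3) = (-1 - i, -2 - 3i).
A real fundamental pair from Re and Im of e^((3+4i)t)v: X_1 = e^(3t)(cos(4t)·(-1,-2) + sin(4t)·(1,3)), X_2 = e^(3t)(sin(4t)·(-1,-2) - cos(4t)·(1,3)).
General solution: C_1X_1 + C_2X_2.

x_1(t) = C_1e^(3t)sin(4t) - C_1e^(3t)cos(4t) - C_2e^(3t)sin(4t) - C_2e^(3t)cos(4t), x_2(t) = 3C_1e^(3t)sin(4t) - 2C_1e^(3t)cos(4t) - 2C_2e^(3t)sin(4t) - 3C_2e^(3t)cos(4t)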